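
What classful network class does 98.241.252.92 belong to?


First octet: 98
Binary: 01100010
0xxxxxxx -> Class A (1-126)
Class A, default mask 255.0.0.0 (/8)


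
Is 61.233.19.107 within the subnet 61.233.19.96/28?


Subnet network: 61.233.19.96
Test IP AND mask: 61.233.19.96
Yes, 61.233.19.107 is in 61.233.19.96/28


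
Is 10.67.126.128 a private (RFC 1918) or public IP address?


RFC 1918 private ranges:
  10.0.0.0/8 (10.0.0.0 - 10.255.255.255)
  172.16.0.0/12 (172.16.0.0 - 172.31.255.255)
  192.168.0.0/16 (192.168.0.0 - 192.168.255.255)
Private (in 10.0.0.0/8)


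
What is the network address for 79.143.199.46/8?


IP:   01001111.10001111.11000111.00101110
Mask: 11111111.00000000.00000000.00000000
AND operation:
Net:  01001111.00000000.00000000.00000000
Network: 79.0.0.0/8


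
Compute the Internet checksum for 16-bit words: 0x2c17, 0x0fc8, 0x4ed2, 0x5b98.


Sum all words (with carry folding):
+ 0x2c17 = 0x2c17
+ 0x0fc8 = 0x3bdf
+ 0x4ed2 = 0x8ab1
+ 0x5b98 = 0xe649
One's complement: ~0xe649
Checksum = 0x19b6


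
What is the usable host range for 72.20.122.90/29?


Network: 72.20.122.88
Broadcast: 72.20.122.95
First usable = network + 1
Last usable = broadcast - 1
Range: 72.20.122.89 to 72.20.122.94


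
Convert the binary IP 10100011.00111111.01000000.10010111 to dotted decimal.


10100011 = 163
00111111 = 63
01000000 = 64
10010111 = 151
IP: 163.63.64.151


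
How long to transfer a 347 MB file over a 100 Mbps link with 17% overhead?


Effective throughput = 100 * (1 - 17/100) = 83 Mbps
File size in Mb = 347 * 8 = 2776 Mb
Time = 2776 / 83
Time = 33.4458 seconds


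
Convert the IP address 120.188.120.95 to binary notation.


120 = 01111000
188 = 10111100
120 = 01111000
95 = 01011111
Binary: 01111000.10111100.01111000.01011111


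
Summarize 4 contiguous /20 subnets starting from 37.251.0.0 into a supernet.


Original prefix: /20
Number of subnets: 4 = 2^2
New prefix = 20 - 2 = 18
Supernet: 37.251.0.0/18


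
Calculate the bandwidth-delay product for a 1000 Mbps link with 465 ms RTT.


BDP = bandwidth * RTT
= 1000 Mbps * 465 ms
= 1000 * 1e6 * 465 / 1000 bits
= 465000000 bits
= 58125000 bytes
= 56762.6953 KB
BDP = 465000000 bits (58125000 bytes)


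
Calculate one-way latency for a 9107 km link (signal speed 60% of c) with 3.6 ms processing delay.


Speed = 0.6 * 3e5 km/s = 180000 km/s
Propagation delay = 9107 / 180000 = 0.0506 s = 50.5944 ms
Processing delay = 3.6 ms
Total one-way latency = 54.1944 ms


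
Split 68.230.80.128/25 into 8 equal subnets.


New prefix = 25 + 3 = 28
Each subnet has 16 addresses
  68.230.80.128/28
  68.230.80.144/28
  68.230.80.160/28
  68.230.80.176/28
  68.230.80.192/28
  68.230.80.208/28
  68.230.80.224/28
  68.230.80.240/28
Subnets: 68.230.80.128/28, 68.230.80.144/28, 68.230.80.160/28, 68.230.80.176/28, 68.230.80.192/28, 68.230.80.208/28, 68.230.80.224/28, 68.230.80.240/28


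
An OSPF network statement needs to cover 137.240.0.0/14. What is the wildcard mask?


Subnet mask: 255.252.0.0
Wildcard = 255.255.255.255 - subnet mask
255 - 255 = 0
255 - 252 = 3
255 - 0 = 255
255 - 0 = 255
Wildcard: 0.3.255.255


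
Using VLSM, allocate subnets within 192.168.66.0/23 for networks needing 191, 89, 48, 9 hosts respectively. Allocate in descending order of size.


191 hosts -> /24 (254 usable): 192.168.66.0/24
89 hosts -> /25 (126 usable): 192.168.67.0/25
48 hosts -> /26 (62 usable): 192.168.67.128/26
9 hosts -> /28 (14 usable): 192.168.67.192/28
Allocation: 192.168.66.0/24 (191 hosts, 254 usable); 192.168.67.0/25 (89 hosts, 126 usable); 192.168.67.128/26 (48 hosts, 62 usable); 192.168.67.192/28 (9 hosts, 14 usable)


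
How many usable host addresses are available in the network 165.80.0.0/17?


Host bits = 32 - 17 = 15
Total addresses = 2^15 = 32768
Usable = total - 2 (network and broadcast)
Usable hosts: 32766


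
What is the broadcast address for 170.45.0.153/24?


Network: 170.45.0.0/24
Host bits = 8
Set all host bits to 1:
Broadcast: 170.45.0.255


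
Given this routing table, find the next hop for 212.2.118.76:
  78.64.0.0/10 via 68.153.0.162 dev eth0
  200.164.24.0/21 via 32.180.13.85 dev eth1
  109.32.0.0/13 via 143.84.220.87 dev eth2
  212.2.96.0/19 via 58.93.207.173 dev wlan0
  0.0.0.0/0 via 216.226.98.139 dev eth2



Longest prefix match for 212.2.118.76:
  /10 78.64.0.0: no
  /21 200.164.24.0: no
  /13 109.32.0.0: no
  /19 212.2.96.0: MATCH
  /0 0.0.0.0: MATCH
Selected: next-hop 58.93.207.173 via wlan0 (matched /19)


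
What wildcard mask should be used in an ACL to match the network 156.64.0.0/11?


Subnet mask: 255.224.0.0
Wildcard = 255.255.255.255 - subnet mask
255 - 255 = 0
255 - 224 = 31
255 - 0 = 255
255 - 0 = 255
Wildcard: 0.31.255.255


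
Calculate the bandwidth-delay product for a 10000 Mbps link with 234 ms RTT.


BDP = bandwidth * RTT
= 10000 Mbps * 234 ms
= 10000 * 1e6 * 234 / 1000 bits
= 2340000000 bits
= 292500000 bytes
= 285644.5312 KB
BDP = 2340000000 bits (292500000 bytes)


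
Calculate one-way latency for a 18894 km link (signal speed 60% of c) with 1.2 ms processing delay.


Speed = 0.6 * 3e5 km/s = 180000 km/s
Propagation delay = 18894 / 180000 = 0.105 s = 104.9667 ms
Processing delay = 1.2 ms
Total one-way latency = 106.1667 ms


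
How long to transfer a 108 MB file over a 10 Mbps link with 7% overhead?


Effective throughput = 10 * (1 - 7/100) = 9.3 Mbps
File size in Mb = 108 * 8 = 864 Mb
Time = 864 / 9.3
Time = 92.9032 seconds


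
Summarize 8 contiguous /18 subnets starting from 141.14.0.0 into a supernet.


Original prefix: /18
Number of subnets: 8 = 2^3
New prefix = 18 - 3 = 15
Supernet: 141.14.0.0/15


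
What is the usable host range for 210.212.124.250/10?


Network: 210.192.0.0
Broadcast: 210.255.255.255
First usable = network + 1
Last usable = broadcast - 1
Range: 210.192.0.1 to 210.255.255.254


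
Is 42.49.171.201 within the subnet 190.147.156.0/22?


Subnet network: 190.147.156.0
Test IP AND mask: 42.49.168.0
No, 42.49.171.201 is not in 190.147.156.0/22


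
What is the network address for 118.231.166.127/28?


IP:   01110110.11100111.10100110.01111111
Mask: 11111111.11111111.11111111.11110000
AND operation:
Net:  01110110.11100111.10100110.01110000
Network: 118.231.166.112/28


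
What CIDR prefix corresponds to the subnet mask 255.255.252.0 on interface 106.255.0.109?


Binary: 11111111.11111111.11111100.00000000
Count leading 1s
Prefix: /22


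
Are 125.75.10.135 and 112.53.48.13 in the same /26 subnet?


Mask: 255.255.255.192
125.75.10.135 AND mask = 125.75.10.128
112.53.48.13 AND mask = 112.53.48.0
No, different subnets (125.75.10.128 vs 112.53.48.0)


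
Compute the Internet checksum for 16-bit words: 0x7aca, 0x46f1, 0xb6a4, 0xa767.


Sum all words (with carry folding):
+ 0x7aca = 0x7aca
+ 0x46f1 = 0xc1bb
+ 0xb6a4 = 0x7860
+ 0xa767 = 0x1fc8
One's complement: ~0x1fc8
Checksum = 0xe037


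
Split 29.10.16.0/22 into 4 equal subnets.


New prefix = 22 + 2 = 24
Each subnet has 256 addresses
  29.10.16.0/24
  29.10.17.0/24
  29.10.18.0/24
  29.10.19.0/24
Subnets: 29.10.16.0/24, 29.10.17.0/24, 29.10.18.0/24, 29.10.19.0/24


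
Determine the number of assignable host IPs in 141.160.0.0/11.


Host bits = 32 - 11 = 21
Total addresses = 2^21 = 2097152
Usable = total - 2 (network and broadcast)
Usable hosts: 2097150


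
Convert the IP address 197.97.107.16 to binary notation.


197 = 11000101
97 = 01100001
107 = 01101011
16 = 00010000
Binary: 11000101.01100001.01101011.00010000


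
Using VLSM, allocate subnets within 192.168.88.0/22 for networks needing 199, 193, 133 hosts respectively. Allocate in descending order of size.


199 hosts -> /24 (254 usable): 192.168.88.0/24
193 hosts -> /24 (254 usable): 192.168.89.0/24
133 hosts -> /24 (254 usable): 192.168.90.0/24
Allocation: 192.168.88.0/24 (199 hosts, 254 usable); 192.168.89.0/24 (193 hosts, 254 usable); 192.168.90.0/24 (133 hosts, 254 usable)


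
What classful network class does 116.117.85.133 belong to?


First octet: 116
Binary: 01110100
0xxxxxxx -> Class A (1-126)
Class A, default mask 255.0.0.0 (/8)


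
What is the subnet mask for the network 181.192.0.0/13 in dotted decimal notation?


/13 means 13 network bits, 19 host bits
Binary: 11111111111110000000000000000000
Mask: 255.248.0.0


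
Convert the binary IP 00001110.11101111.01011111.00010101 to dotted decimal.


00001110 = 14
11101111 = 239
01011111 = 95
00010101 = 21
IP: 14.239.95.21


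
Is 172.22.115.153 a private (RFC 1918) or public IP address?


RFC 1918 private ranges:
  10.0.0.0/8 (10.0.0.0 - 10.255.255.255)
  172.16.0.0/12 (172.16.0.0 - 172.31.255.255)
  192.168.0.0/16 (192.168.0.0 - 192.168.255.255)
Private (in 172.16.0.0/12)


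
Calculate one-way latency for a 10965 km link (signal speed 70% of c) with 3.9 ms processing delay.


Speed = 0.7 * 3e5 km/s = 210000 km/s
Propagation delay = 10965 / 210000 = 0.0522 s = 52.2143 ms
Processing delay = 3.9 ms
Total one-way latency = 56.1143 ms


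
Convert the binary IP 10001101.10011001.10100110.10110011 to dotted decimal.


10001101 = 141
10011001 = 153
10100110 = 166
10110011 = 179
IP: 141.153.166.179


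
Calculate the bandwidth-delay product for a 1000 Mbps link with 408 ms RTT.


BDP = bandwidth * RTT
= 1000 Mbps * 408 ms
= 1000 * 1e6 * 408 / 1000 bits
= 408000000 bits
= 51000000 bytes
= 49804.6875 KB
BDP = 408000000 bits (51000000 bytes)


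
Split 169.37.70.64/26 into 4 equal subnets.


New prefix = 26 + 2 = 28
Each subnet has 16 addresses
  169.37.70.64/28
  169.37.70.80/28
  169.37.70.96/28
  169.37.70.112/28
Subnets: 169.37.70.64/28, 169.37.70.80/28, 169.37.70.96/28, 169.37.70.112/28


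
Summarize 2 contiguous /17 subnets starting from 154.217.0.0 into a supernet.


Original prefix: /17
Number of subnets: 2 = 2^1
New prefix = 17 - 1 = 16
Supernet: 154.217.0.0/16


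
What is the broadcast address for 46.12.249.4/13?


Network: 46.8.0.0/13
Host bits = 19
Set all host bits to 1:
Broadcast: 46.15.255.255


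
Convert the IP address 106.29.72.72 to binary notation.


106 = 01101010
29 = 00011101
72 = 01001000
72 = 01001000
Binary: 01101010.00011101.01001000.01001000


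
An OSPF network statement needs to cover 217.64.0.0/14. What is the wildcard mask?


Subnet mask: 255.252.0.0
Wildcard = 255.255.255.255 - subnet mask
255 - 255 = 0
255 - 252 = 3
255 - 0 = 255
255 - 0 = 255
Wildcard: 0.3.255.255


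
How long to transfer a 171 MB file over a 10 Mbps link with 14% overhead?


Effective throughput = 10 * (1 - 14/100) = 8.6 Mbps
File size in Mb = 171 * 8 = 1368 Mb
Time = 1368 / 8.6
Time = 159.0698 seconds


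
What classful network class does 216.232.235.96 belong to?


First octet: 216
Binary: 11011000
110xxxxx -> Class C (192-223)
Class C, default mask 255.255.255.0 (/24)


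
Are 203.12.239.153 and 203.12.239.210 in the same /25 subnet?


Mask: 255.255.255.128
203.12.239.153 AND mask = 203.12.239.128
203.12.239.210 AND mask = 203.12.239.128
Yes, same subnet (203.12.239.128)


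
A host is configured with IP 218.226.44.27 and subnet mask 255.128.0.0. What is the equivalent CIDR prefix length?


Binary: 11111111.10000000.00000000.00000000
Count leading 1s
Prefix: /9


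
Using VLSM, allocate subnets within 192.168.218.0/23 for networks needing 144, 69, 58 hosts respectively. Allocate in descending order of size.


144 hosts -> /24 (254 usable): 192.168.218.0/24
69 hosts -> /25 (126 usable): 192.168.219.0/25
58 hosts -> /26 (62 usable): 192.168.219.128/26
Allocation: 192.168.218.0/24 (144 hosts, 254 usable); 192.168.219.0/25 (69 hosts, 126 usable); 192.168.219.128/26 (58 hosts, 62 usable)


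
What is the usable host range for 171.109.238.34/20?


Network: 171.109.224.0
Broadcast: 171.109.239.255
First usable = network + 1
Last usable = broadcast - 1
Range: 171.109.224.1 to 171.109.239.254


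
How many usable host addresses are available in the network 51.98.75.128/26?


Host bits = 32 - 26 = 6
Total addresses = 2^6 = 64
Usable = total - 2 (network and broadcast)
Usable hosts: 62


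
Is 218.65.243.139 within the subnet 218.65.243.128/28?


Subnet network: 218.65.243.128
Test IP AND mask: 218.65.243.128
Yes, 218.65.243.139 is in 218.65.243.128/28


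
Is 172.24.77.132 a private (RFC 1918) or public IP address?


RFC 1918 private ranges:
  10.0.0.0/8 (10.0.0.0 - 10.255.255.255)
  172.16.0.0/12 (172.16.0.0 - 172.31.255.255)
  192.168.0.0/16 (192.168.0.0 - 192.168.255.255)
Private (in 172.16.0.0/12)


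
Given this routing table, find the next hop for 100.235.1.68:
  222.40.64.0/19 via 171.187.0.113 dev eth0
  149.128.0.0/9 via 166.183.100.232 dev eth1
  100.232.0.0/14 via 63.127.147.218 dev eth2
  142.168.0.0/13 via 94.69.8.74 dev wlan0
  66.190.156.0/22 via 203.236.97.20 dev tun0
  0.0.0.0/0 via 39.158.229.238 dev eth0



Longest prefix match for 100.235.1.68:
  /19 222.40.64.0: no
  /9 149.128.0.0: no
  /14 100.232.0.0: MATCH
  /13 142.168.0.0: no
  /22 66.190.156.0: no
  /0 0.0.0.0: MATCH
Selected: next-hop 63.127.147.218 via eth2 (matched /14)


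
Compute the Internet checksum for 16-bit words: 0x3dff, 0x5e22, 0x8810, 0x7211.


Sum all words (with carry folding):
+ 0x3dff = 0x3dff
+ 0x5e22 = 0x9c21
+ 0x8810 = 0x2432
+ 0x7211 = 0x9643
One's complement: ~0x9643
Checksum = 0x69bc


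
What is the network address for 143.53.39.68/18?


IP:   10001111.00110101.00100111.01000100
Mask: 11111111.11111111.11000000.00000000
AND operation:
Net:  10001111.00110101.00000000.00000000
Network: 143.53.0.0/18


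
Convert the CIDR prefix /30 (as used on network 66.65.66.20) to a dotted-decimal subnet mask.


/30 means 30 network bits, 2 host bits
Binary: 11111111111111111111111111111100
Mask: 255.255.255.252


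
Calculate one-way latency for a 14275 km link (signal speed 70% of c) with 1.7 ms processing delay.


Speed = 0.7 * 3e5 km/s = 210000 km/s
Propagation delay = 14275 / 210000 = 0.068 s = 67.9762 ms
Processing delay = 1.7 ms
Total one-way latency = 69.6762 ms


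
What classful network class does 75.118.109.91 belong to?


First octet: 75
Binary: 01001011
0xxxxxxx -> Class A (1-126)
Class A, default mask 255.0.0.0 (/8)


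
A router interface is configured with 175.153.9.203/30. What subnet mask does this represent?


/30 means 30 network bits, 2 host bits
Binary: 11111111111111111111111111111100
Mask: 255.255.255.252


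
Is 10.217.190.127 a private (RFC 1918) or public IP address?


RFC 1918 private ranges:
  10.0.0.0/8 (10.0.0.0 - 10.255.255.255)
  172.16.0.0/12 (172.16.0.0 - 172.31.255.255)
  192.168.0.0/16 (192.168.0.0 - 192.168.255.255)
Private (in 10.0.0.0/8)


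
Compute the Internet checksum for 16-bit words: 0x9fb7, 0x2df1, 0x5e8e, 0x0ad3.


Sum all words (with carry folding):
+ 0x9fb7 = 0x9fb7
+ 0x2df1 = 0xcda8
+ 0x5e8e = 0x2c37
+ 0x0ad3 = 0x370a
One's complement: ~0x370a
Checksum = 0xc8f5


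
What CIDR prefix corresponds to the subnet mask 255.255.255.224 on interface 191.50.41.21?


Binary: 11111111.11111111.11111111.11100000
Count leading 1s
Prefix: /27


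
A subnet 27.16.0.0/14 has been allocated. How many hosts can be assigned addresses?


Host bits = 32 - 14 = 18
Total addresses = 2^18 = 262144
Usable = total - 2 (network and broadcast)
Usable hosts: 262142


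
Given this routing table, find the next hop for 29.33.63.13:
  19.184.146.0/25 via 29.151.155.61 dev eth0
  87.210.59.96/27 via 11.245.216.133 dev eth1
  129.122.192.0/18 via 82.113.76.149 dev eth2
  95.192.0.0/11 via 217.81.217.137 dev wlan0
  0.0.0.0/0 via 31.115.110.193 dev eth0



Longest prefix match for 29.33.63.13:
  /25 19.184.146.0: no
  /27 87.210.59.96: no
  /18 129.122.192.0: no
  /11 95.192.0.0: no
  /0 0.0.0.0: MATCH
Selected: next-hop 31.115.110.193 via eth0 (matched /0)


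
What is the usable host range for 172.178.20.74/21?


Network: 172.178.16.0
Broadcast: 172.178.23.255
First usable = network + 1
Last usable = broadcast - 1
Range: 172.178.16.1 to 172.178.23.254


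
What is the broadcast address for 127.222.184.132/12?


Network: 127.208.0.0/12
Host bits = 20
Set all host bits to 1:
Broadcast: 127.223.255.255


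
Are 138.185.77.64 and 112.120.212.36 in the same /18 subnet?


Mask: 255.255.192.0
138.185.77.64 AND mask = 138.185.64.0
112.120.212.36 AND mask = 112.120.192.0
No, different subnets (138.185.64.0 vs 112.120.192.0)


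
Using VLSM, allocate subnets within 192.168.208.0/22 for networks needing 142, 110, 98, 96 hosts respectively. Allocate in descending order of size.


142 hosts -> /24 (254 usable): 192.168.208.0/24
110 hosts -> /25 (126 usable): 192.168.209.0/25
98 hosts -> /25 (126 usable): 192.168.209.128/25
96 hosts -> /25 (126 usable): 192.168.210.0/25
Allocation: 192.168.208.0/24 (142 hosts, 254 usable); 192.168.209.0/25 (110 hosts, 126 usable); 192.168.209.128/25 (98 hosts, 126 usable); 192.168.210.0/25 (96 hosts, 126 usable)


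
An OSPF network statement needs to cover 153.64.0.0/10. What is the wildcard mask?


Subnet mask: 255.192.0.0
Wildcard = 255.255.255.255 - subnet mask
255 - 255 = 0
255 - 192 = 63
255 - 0 = 255
255 - 0 = 255
Wildcard: 0.63.255.255


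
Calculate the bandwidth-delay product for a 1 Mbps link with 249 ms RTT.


BDP = bandwidth * RTT
= 1 Mbps * 249 ms
= 1 * 1e6 * 249 / 1000 bits
= 249000 bits
= 31125 bytes
= 30.3955 KB
BDP = 249000 bits (31125 bytes)


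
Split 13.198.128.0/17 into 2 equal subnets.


New prefix = 17 + 1 = 18
Each subnet has 16384 addresses
  13.198.128.0/18
  13.198.192.0/18
Subnets: 13.198.128.0/18, 13.198.192.0/18


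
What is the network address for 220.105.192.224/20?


IP:   11011100.01101001.11000000.11100000
Mask: 11111111.11111111.11110000.00000000
AND operation:
Net:  11011100.01101001.11000000.00000000
Network: 220.105.192.0/20


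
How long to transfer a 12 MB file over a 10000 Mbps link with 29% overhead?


Effective throughput = 10000 * (1 - 29/100) = 7100 Mbps
File size in Mb = 12 * 8 = 96 Mb
Time = 96 / 7100
Time = 0.0135 seconds


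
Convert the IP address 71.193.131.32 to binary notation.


71 = 01000111
193 = 11000001
131 = 10000011
32 = 00100000
Binary: 01000111.11000001.10000011.00100000


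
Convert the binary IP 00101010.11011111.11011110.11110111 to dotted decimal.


00101010 = 42
11011111 = 223
11011110 = 222
11110111 = 247
IP: 42.223.222.247


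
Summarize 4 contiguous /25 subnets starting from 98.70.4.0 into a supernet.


Original prefix: /25
Number of subnets: 4 = 2^2
New prefix = 25 - 2 = 23
Supernet: 98.70.4.0/23


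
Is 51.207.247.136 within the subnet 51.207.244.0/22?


Subnet network: 51.207.244.0
Test IP AND mask: 51.207.244.0
Yes, 51.207.247.136 is in 51.207.244.0/22


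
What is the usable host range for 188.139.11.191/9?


Network: 188.128.0.0
Broadcast: 188.255.255.255
First usable = network + 1
Last usable = broadcast - 1
Range: 188.128.0.1 to 188.255.255.254


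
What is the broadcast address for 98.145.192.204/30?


Network: 98.145.192.204/30
Host bits = 2
Set all host bits to 1:
Broadcast: 98.145.192.207


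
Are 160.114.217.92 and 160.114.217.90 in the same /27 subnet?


Mask: 255.255.255.224
160.114.217.92 AND mask = 160.114.217.64
160.114.217.90 AND mask = 160.114.217.64
Yes, same subnet (160.114.217.64)


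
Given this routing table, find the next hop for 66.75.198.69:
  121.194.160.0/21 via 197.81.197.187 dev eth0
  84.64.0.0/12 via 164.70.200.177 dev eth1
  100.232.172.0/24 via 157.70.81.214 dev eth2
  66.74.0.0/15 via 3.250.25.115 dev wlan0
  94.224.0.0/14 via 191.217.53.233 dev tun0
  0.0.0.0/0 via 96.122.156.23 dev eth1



Longest prefix match for 66.75.198.69:
  /21 121.194.160.0: no
  /12 84.64.0.0: no
  /24 100.232.172.0: no
  /15 66.74.0.0: MATCH
  /14 94.224.0.0: no
  /0 0.0.0.0: MATCH
Selected: next-hop 3.250.25.115 via wlan0 (matched /15)


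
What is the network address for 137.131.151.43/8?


IP:   10001001.10000011.10010111.00101011
Mask: 11111111.00000000.00000000.00000000
AND operation:
Net:  10001001.00000000.00000000.00000000
Network: 137.0.0.0/8


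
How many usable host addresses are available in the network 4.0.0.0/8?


Host bits = 32 - 8 = 24
Total addresses = 2^24 = 16777216
Usable = total - 2 (network and broadcast)
Usable hosts: 16777214


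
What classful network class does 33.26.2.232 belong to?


First octet: 33
Binary: 00100001
0xxxxxxx -> Class A (1-126)
Class A, default mask 255.0.0.0 (/8)


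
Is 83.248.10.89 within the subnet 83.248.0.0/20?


Subnet network: 83.248.0.0
Test IP AND mask: 83.248.0.0
Yes, 83.248.10.89 is in 83.248.0.0/20


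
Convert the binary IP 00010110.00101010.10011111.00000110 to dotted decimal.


00010110 = 22
00101010 = 42
10011111 = 159
00000110 = 6
IP: 22.42.159.6


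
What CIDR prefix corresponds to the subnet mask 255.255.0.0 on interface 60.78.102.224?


Binary: 11111111.11111111.00000000.00000000
Count leading 1s
Prefix: /16


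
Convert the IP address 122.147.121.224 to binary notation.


122 = 01111010
147 = 10010011
121 = 01111001
224 = 11100000
Binary: 01111010.10010011.01111001.11100000


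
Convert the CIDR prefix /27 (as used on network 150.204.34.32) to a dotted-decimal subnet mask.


/27 means 27 network bits, 5 host bits
Binary: 11111111111111111111111111100000
Mask: 255.255.255.224


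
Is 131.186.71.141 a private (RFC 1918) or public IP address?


RFC 1918 private ranges:
  10.0.0.0/8 (10.0.0.0 - 10.255.255.255)
  172.16.0.0/12 (172.16.0.0 - 172.31.255.255)
  192.168.0.0/16 (192.168.0.0 - 192.168.255.255)
Public (not in any RFC 1918 range)


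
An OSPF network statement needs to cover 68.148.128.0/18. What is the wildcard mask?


Subnet mask: 255.255.192.0
Wildcard = 255.255.255.255 - subnet mask
255 - 255 = 0
255 - 255 = 0
255 - 192 = 63
255 - 0 = 255
Wildcard: 0.0.63.255


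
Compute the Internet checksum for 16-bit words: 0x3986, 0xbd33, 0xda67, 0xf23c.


Sum all words (with carry folding):
+ 0x3986 = 0x3986
+ 0xbd33 = 0xf6b9
+ 0xda67 = 0xd121
+ 0xf23c = 0xc35e
One's complement: ~0xc35e
Checksum = 0x3ca1


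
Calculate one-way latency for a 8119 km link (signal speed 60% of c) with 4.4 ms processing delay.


Speed = 0.6 * 3e5 km/s = 180000 km/s
Propagation delay = 8119 / 180000 = 0.0451 s = 45.1056 ms
Processing delay = 4.4 ms
Total one-way latency = 49.5056 ms


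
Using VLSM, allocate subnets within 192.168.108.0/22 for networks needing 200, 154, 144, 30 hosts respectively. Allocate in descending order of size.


200 hosts -> /24 (254 usable): 192.168.108.0/24
154 hosts -> /24 (254 usable): 192.168.109.0/24
144 hosts -> /24 (254 usable): 192.168.110.0/24
30 hosts -> /27 (30 usable): 192.168.111.0/27
Allocation: 192.168.108.0/24 (200 hosts, 254 usable); 192.168.109.0/24 (154 hosts, 254 usable); 192.168.110.0/24 (144 hosts, 254 usable); 192.168.111.0/27 (30 hosts, 30 usable)


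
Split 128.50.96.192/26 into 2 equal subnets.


New prefix = 26 + 1 = 27
Each subnet has 32 addresses
  128.50.96.192/27
  128.50.96.224/27
Subnets: 128.50.96.192/27, 128.50.96.224/27


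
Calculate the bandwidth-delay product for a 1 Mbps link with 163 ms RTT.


BDP = bandwidth * RTT
= 1 Mbps * 163 ms
= 1 * 1e6 * 163 / 1000 bits
= 163000 bits
= 20375 bytes
= 19.8975 KB
BDP = 163000 bits (20375 bytes)


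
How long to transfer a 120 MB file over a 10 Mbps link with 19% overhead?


Effective throughput = 10 * (1 - 19/100) = 8.1 Mbps
File size in Mb = 120 * 8 = 960 Mb
Time = 960 / 8.1
Time = 118.5185 seconds


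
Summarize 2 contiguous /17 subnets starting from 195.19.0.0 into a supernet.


Original prefix: /17
Number of subnets: 2 = 2^1
New prefix = 17 - 1 = 16
Supernet: 195.19.0.0/16


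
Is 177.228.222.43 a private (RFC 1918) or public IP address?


RFC 1918 private ranges:
  10.0.0.0/8 (10.0.0.0 - 10.255.255.255)
  172.16.0.0/12 (172.16.0.0 - 172.31.255.255)
  192.168.0.0/16 (192.168.0.0 - 192.168.255.255)
Public (not in any RFC 1918 range)


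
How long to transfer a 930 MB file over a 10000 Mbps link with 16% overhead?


Effective throughput = 10000 * (1 - 16/100) = 8400 Mbps
File size in Mb = 930 * 8 = 7440 Mb
Time = 7440 / 8400
Time = 0.8857 seconds


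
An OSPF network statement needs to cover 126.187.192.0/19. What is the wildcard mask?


Subnet mask: 255.255.224.0
Wildcard = 255.255.255.255 - subnet mask
255 - 255 = 0
255 - 255 = 0
255 - 224 = 31
255 - 0 = 255
Wildcard: 0.0.31.255


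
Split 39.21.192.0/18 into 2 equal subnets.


New prefix = 18 + 1 = 19
Each subnet has 8192 addresses
  39.21.192.0/19
  39.21.224.0/19
Subnets: 39.21.192.0/19, 39.21.224.0/19


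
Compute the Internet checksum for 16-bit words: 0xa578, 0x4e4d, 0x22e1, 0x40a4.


Sum all words (with carry folding):
+ 0xa578 = 0xa578
+ 0x4e4d = 0xf3c5
+ 0x22e1 = 0x16a7
+ 0x40a4 = 0x574b
One's complement: ~0x574b
Checksum = 0xa8b4


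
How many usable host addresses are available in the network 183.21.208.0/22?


Host bits = 32 - 22 = 10
Total addresses = 2^10 = 1024
Usable = total - 2 (network and broadcast)
Usable hosts: 1022


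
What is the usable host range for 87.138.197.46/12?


Network: 87.128.0.0
Broadcast: 87.143.255.255
First usable = network + 1
Last usable = broadcast - 1
Range: 87.128.0.1 to 87.143.255.254


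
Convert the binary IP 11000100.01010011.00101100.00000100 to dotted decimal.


11000100 = 196
01010011 = 83
00101100 = 44
00000100 = 4
IP: 196.83.44.4


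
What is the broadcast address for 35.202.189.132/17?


Network: 35.202.128.0/17
Host bits = 15
Set all host bits to 1:
Broadcast: 35.202.255.255


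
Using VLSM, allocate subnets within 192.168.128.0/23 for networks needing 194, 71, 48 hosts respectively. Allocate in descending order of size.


194 hosts -> /24 (254 usable): 192.168.128.0/24
71 hosts -> /25 (126 usable): 192.168.129.0/25
48 hosts -> /26 (62 usable): 192.168.129.128/26
Allocation: 192.168.128.0/24 (194 hosts, 254 usable); 192.168.129.0/25 (71 hosts, 126 usable); 192.168.129.128/26 (48 hosts, 62 usable)


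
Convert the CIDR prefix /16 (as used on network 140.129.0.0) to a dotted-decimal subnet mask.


/16 means 16 network bits, 16 host bits
Binary: 11111111111111110000000000000000
Mask: 255.255.0.0


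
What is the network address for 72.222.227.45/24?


IP:   01001000.11011110.11100011.00101101
Mask: 11111111.11111111.11111111.00000000
AND operation:
Net:  01001000.11011110.11100011.00000000
Network: 72.222.227.0/24


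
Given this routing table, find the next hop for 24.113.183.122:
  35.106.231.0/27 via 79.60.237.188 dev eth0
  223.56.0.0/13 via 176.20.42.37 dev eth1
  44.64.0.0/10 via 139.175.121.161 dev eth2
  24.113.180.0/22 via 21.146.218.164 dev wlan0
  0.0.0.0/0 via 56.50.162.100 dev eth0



Longest prefix match for 24.113.183.122:
  /27 35.106.231.0: no
  /13 223.56.0.0: no
  /10 44.64.0.0: no
  /22 24.113.180.0: MATCH
  /0 0.0.0.0: MATCH
Selected: next-hop 21.146.218.164 via wlan0 (matched /22)


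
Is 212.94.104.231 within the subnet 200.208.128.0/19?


Subnet network: 200.208.128.0
Test IP AND mask: 212.94.96.0
No, 212.94.104.231 is not in 200.208.128.0/19


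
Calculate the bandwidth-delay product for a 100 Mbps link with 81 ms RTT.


BDP = bandwidth * RTT
= 100 Mbps * 81 ms
= 100 * 1e6 * 81 / 1000 bits
= 8100000 bits
= 1012500 bytes
= 988.7695 KB
BDP = 8100000 bits (1012500 bytes)


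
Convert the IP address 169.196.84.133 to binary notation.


169 = 10101001
196 = 11000100
84 = 01010100
133 = 10000101
Binary: 10101001.11000100.01010100.10000101


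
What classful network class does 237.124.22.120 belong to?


First octet: 237
Binary: 11101101
1110xxxx -> Class D (224-239)
Class D (multicast), default mask N/A


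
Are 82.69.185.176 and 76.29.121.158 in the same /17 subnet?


Mask: 255.255.128.0
82.69.185.176 AND mask = 82.69.128.0
76.29.121.158 AND mask = 76.29.0.0
No, different subnets (82.69.128.0 vs 76.29.0.0)


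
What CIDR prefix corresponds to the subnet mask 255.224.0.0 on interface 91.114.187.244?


Binary: 11111111.11100000.00000000.00000000
Count leading 1s
Prefix: /11


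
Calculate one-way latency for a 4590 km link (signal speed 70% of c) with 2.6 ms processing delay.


Speed = 0.7 * 3e5 km/s = 210000 km/s
Propagation delay = 4590 / 210000 = 0.0219 s = 21.8571 ms
Processing delay = 2.6 ms
Total one-way latency = 24.4571 ms


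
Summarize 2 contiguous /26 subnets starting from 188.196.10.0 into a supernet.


Original prefix: /26
Number of subnets: 2 = 2^1
New prefix = 26 - 1 = 25
Supernet: 188.196.10.0/25


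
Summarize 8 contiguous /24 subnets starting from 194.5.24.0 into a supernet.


Original prefix: /24
Number of subnets: 8 = 2^3
New prefix = 24 - 3 = 21
Supernet: 194.5.24.0/21


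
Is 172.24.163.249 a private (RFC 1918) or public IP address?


RFC 1918 private ranges:
  10.0.0.0/8 (10.0.0.0 - 10.255.255.255)
  172.16.0.0/12 (172.16.0.0 - 172.31.255.255)
  192.168.0.0/16 (192.168.0.0 - 192.168.255.255)
Private (in 172.16.0.0/12)


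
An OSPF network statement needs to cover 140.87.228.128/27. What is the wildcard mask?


Subnet mask: 255.255.255.224
Wildcard = 255.255.255.255 - subnet mask
255 - 255 = 0
255 - 255 = 0
255 - 255 = 0
255 - 224 = 31
Wildcard: 0.0.0.31


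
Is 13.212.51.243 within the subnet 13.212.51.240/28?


Subnet network: 13.212.51.240
Test IP AND mask: 13.212.51.240
Yes, 13.212.51.243 is in 13.212.51.240/28


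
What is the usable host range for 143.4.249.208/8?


Network: 143.0.0.0
Broadcast: 143.255.255.255
First usable = network + 1
Last usable = broadcast - 1
Range: 143.0.0.1 to 143.255.255.254


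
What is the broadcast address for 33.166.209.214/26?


Network: 33.166.209.192/26
Host bits = 6
Set all host bits to 1:
Broadcast: 33.166.209.255


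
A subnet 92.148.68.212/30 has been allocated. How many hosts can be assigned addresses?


Host bits = 32 - 30 = 2
Total addresses = 2^2 = 4
Usable = total - 2 (network and broadcast)
Usable hosts: 2


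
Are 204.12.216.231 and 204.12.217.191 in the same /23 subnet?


Mask: 255.255.254.0
204.12.216.231 AND mask = 204.12.216.0
204.12.217.191 AND mask = 204.12.216.0
Yes, same subnet (204.12.216.0)


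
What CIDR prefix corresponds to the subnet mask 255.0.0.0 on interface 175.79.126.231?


Binary: 11111111.00000000.00000000.00000000
Count leading 1s
Prefix: /8


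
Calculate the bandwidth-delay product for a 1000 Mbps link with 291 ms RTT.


BDP = bandwidth * RTT
= 1000 Mbps * 291 ms
= 1000 * 1e6 * 291 / 1000 bits
= 291000000 bits
= 36375000 bytes
= 35522.4609 KB
BDP = 291000000 bits (36375000 bytes)


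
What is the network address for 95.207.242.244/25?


IP:   01011111.11001111.11110010.11110100
Mask: 11111111.11111111.11111111.10000000
AND operation:
Net:  01011111.11001111.11110010.10000000
Network: 95.207.242.128/25


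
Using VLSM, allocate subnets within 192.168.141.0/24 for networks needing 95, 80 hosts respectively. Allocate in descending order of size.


95 hosts -> /25 (126 usable): 192.168.141.0/25
80 hosts -> /25 (126 usable): 192.168.141.128/25
Allocation: 192.168.141.0/25 (95 hosts, 126 usable); 192.168.141.128/25 (80 hosts, 126 usable)


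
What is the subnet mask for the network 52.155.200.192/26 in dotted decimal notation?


/26 means 26 network bits, 6 host bits
Binary: 11111111111111111111111111000000
Mask: 255.255.255.192


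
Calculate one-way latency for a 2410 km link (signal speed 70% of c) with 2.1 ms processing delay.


Speed = 0.7 * 3e5 km/s = 210000 km/s
Propagation delay = 2410 / 210000 = 0.0115 s = 11.4762 ms
Processing delay = 2.1 ms
Total one-way latency = 13.5762 ms


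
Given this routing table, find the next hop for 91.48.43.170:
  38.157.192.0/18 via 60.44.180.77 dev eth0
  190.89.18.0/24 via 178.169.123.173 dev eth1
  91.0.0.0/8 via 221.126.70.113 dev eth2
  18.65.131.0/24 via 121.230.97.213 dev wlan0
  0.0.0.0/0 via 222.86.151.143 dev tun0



Longest prefix match for 91.48.43.170:
  /18 38.157.192.0: no
  /24 190.89.18.0: no
  /8 91.0.0.0: MATCH
  /24 18.65.131.0: no
  /0 0.0.0.0: MATCH
Selected: next-hop 221.126.70.113 via eth2 (matched /8)


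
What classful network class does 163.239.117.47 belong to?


First octet: 163
Binary: 10100011
10xxxxxx -> Class B (128-191)
Class B, default mask 255.255.0.0 (/16)


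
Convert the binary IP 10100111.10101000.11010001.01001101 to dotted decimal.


10100111 = 167
10101000 = 168
11010001 = 209
01001101 = 77
IP: 167.168.209.77


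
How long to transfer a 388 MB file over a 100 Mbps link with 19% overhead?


Effective throughput = 100 * (1 - 19/100) = 81 Mbps
File size in Mb = 388 * 8 = 3104 Mb
Time = 3104 / 81
Time = 38.321 seconds


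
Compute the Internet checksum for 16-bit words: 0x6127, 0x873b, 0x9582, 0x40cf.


Sum all words (with carry folding):
+ 0x6127 = 0x6127
+ 0x873b = 0xe862
+ 0x9582 = 0x7de5
+ 0x40cf = 0xbeb4
One's complement: ~0xbeb4
Checksum = 0x414b


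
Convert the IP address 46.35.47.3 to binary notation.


46 = 00101110
35 = 00100011
47 = 00101111
3 = 00000011
Binary: 00101110.00100011.00101111.00000011


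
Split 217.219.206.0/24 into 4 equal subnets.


New prefix = 24 + 2 = 26
Each subnet has 64 addresses
  217.219.206.0/26
  217.219.206.64/26
  217.219.206.128/26
  217.219.206.192/26
Subnets: 217.219.206.0/26, 217.219.206.64/26, 217.219.206.128/26, 217.219.206.192/26


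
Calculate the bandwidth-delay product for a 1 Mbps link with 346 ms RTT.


BDP = bandwidth * RTT
= 1 Mbps * 346 ms
= 1 * 1e6 * 346 / 1000 bits
= 346000 bits
= 43250 bytes
= 42.2363 KB
BDP = 346000 bits (43250 bytes)


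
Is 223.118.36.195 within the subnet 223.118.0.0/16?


Subnet network: 223.118.0.0
Test IP AND mask: 223.118.0.0
Yes, 223.118.36.195 is in 223.118.0.0/16


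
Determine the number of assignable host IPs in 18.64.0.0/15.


Host bits = 32 - 15 = 17
Total addresses = 2^17 = 131072
Usable = total - 2 (network and broadcast)
Usable hosts: 131070


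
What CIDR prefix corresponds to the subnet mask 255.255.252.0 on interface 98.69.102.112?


Binary: 11111111.11111111.11111100.00000000
Count leading 1s
Prefix: /22


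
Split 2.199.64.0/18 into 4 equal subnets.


New prefix = 18 + 2 = 20
Each subnet has 4096 addresses
  2.199.64.0/20
  2.199.80.0/20
  2.199.96.0/20
  2.199.112.0/20
Subnets: 2.199.64.0/20, 2.199.80.0/20, 2.199.96.0/20, 2.199.112.0/20


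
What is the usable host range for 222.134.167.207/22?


Network: 222.134.164.0
Broadcast: 222.134.167.255
First usable = network + 1
Last usable = broadcast - 1
Range: 222.134.164.1 to 222.134.167.254


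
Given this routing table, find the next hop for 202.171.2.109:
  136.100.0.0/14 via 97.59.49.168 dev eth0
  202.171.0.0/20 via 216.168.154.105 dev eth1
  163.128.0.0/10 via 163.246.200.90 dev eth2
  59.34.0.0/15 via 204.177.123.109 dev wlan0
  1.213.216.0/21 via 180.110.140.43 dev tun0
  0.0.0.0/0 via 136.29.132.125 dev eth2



Longest prefix match for 202.171.2.109:
  /14 136.100.0.0: no
  /20 202.171.0.0: MATCH
  /10 163.128.0.0: no
  /15 59.34.0.0: no
  /21 1.213.216.0: no
  /0 0.0.0.0: MATCH
Selected: next-hop 216.168.154.105 via eth1 (matched /20)


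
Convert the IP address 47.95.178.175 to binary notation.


47 = 00101111
95 = 01011111
178 = 10110010
175 = 10101111
Binary: 00101111.01011111.10110010.10101111


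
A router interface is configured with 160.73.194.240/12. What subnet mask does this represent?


/12 means 12 network bits, 20 host bits
Binary: 11111111111100000000000000000000
Mask: 255.240.0.0


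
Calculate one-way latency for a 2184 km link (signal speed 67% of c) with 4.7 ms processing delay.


Speed = 0.67 * 3e5 km/s = 201000 km/s
Propagation delay = 2184 / 201000 = 0.0109 s = 10.8657 ms
Processing delay = 4.7 ms
Total one-way latency = 15.5657 ms


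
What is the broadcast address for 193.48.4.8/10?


Network: 193.0.0.0/10
Host bits = 22
Set all host bits to 1:
Broadcast: 193.63.255.255


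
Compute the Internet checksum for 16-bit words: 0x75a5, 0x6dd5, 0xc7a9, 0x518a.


Sum all words (with carry folding):
+ 0x75a5 = 0x75a5
+ 0x6dd5 = 0xe37a
+ 0xc7a9 = 0xab24
+ 0x518a = 0xfcae
One's complement: ~0xfcae
Checksum = 0x0351


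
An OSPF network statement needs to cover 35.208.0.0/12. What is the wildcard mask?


Subnet mask: 255.240.0.0
Wildcard = 255.255.255.255 - subnet mask
255 - 255 = 0
255 - 240 = 15
255 - 0 = 255
255 - 0 = 255
Wildcard: 0.15.255.255


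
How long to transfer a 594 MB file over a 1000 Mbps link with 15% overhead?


Effective throughput = 1000 * (1 - 15/100) = 850 Mbps
File size in Mb = 594 * 8 = 4752 Mb
Time = 4752 / 850
Time = 5.5906 seconds


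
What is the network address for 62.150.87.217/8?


IP:   00111110.10010110.01010111.11011001
Mask: 11111111.00000000.00000000.00000000
AND operation:
Net:  00111110.00000000.00000000.00000000
Network: 62.0.0.0/8


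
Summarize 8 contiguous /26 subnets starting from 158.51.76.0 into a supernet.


Original prefix: /26
Number of subnets: 8 = 2^3
New prefix = 26 - 3 = 23
Supernet: 158.51.76.0/23


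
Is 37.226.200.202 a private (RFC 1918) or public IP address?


RFC 1918 private ranges:
  10.0.0.0/8 (10.0.0.0 - 10.255.255.255)
  172.16.0.0/12 (172.16.0.0 - 172.31.255.255)
  192.168.0.0/16 (192.168.0.0 - 192.168.255.255)
Public (not in any RFC 1918 range)


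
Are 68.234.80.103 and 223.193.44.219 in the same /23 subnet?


Mask: 255.255.254.0
68.234.80.103 AND mask = 68.234.80.0
223.193.44.219 AND mask = 223.193.44.0
No, different subnets (68.234.80.0 vs 223.193.44.0)


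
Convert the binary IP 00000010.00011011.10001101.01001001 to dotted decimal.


00000010 = 2
00011011 = 27
10001101 = 141
01001001 = 73
IP: 2.27.141.73


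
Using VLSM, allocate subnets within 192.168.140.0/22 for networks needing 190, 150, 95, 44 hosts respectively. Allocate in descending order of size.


190 hosts -> /24 (254 usable): 192.168.140.0/24
150 hosts -> /24 (254 usable): 192.168.141.0/24
95 hosts -> /25 (126 usable): 192.168.142.0/25
44 hosts -> /26 (62 usable): 192.168.142.128/26
Allocation: 192.168.140.0/24 (190 hosts, 254 usable); 192.168.141.0/24 (150 hosts, 254 usable); 192.168.142.0/25 (95 hosts, 126 usable); 192.168.142.128/26 (44 hosts, 62 usable)


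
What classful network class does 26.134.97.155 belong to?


First octet: 26
Binary: 00011010
0xxxxxxx -> Class A (1-126)
Class A, default mask 255.0.0.0 (/8)


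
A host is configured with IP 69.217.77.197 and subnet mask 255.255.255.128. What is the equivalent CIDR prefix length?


Binary: 11111111.11111111.11111111.10000000
Count leading 1s
Prefix: /25


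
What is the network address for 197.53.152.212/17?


IP:   11000101.00110101.10011000.11010100
Mask: 11111111.11111111.10000000.00000000
AND operation:
Net:  11000101.00110101.10000000.00000000
Network: 197.53.128.0/17


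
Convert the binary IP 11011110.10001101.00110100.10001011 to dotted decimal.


11011110 = 222
10001101 = 141
00110100 = 52
10001011 = 139
IP: 222.141.52.139


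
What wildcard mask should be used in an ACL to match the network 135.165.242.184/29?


Subnet mask: 255.255.255.248
Wildcard = 255.255.255.255 - subnet mask
255 - 255 = 0
255 - 255 = 0
255 - 255 = 0
255 - 248 = 7
Wildcard: 0.0.0.7


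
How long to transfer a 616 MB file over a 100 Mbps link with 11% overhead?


Effective throughput = 100 * (1 - 11/100) = 89 Mbps
File size in Mb = 616 * 8 = 4928 Mb
Time = 4928 / 89
Time = 55.3708 seconds


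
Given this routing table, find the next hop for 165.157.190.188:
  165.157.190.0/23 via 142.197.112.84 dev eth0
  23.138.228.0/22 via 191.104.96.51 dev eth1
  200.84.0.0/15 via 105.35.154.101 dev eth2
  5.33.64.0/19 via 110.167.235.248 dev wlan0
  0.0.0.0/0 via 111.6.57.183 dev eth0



Longest prefix match for 165.157.190.188:
  /23 165.157.190.0: MATCH
  /22 23.138.228.0: no
  /15 200.84.0.0: no
  /19 5.33.64.0: no
  /0 0.0.0.0: MATCH
Selected: next-hop 142.197.112.84 via eth0 (matched /23)
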